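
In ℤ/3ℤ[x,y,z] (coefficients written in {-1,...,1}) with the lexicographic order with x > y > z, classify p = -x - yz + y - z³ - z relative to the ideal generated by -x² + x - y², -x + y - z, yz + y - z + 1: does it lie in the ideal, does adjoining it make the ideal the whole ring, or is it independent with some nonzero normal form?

First compute the reduced Gröbner basis of I by Buchberger's algorithm.
f_1 = -x² + x - y², LT = x².
f_2 = -x + y - z, LT = x.
f_3 = yz + y - z + 1, LT = yz.

S(f_1,f_2): lcm = x². S = xy - xz - x + y².
  reduce S modulo (f_1, f_2, f_3):
  remainder -y² + y + z² - z - 1 ≠ 0; add h_4 = -y² + y + z² - z - 1 to the basis.

S(f_3,h_4): lcm = y²z. S = y² + y + z³ - z² - z.
  reduce S modulo (f_1, f_2, f_3, h_4):
  remainder -y + z³ + z - 1 ≠ 0; add h_5 = -y + z³ + z - 1 to the basis.

S(f_3,h_5): lcm = yz. S = y + z⁴ + z² + z + 1.
  reduce S modulo (f_1, f_2, f_3, h_4, h_5):
  remainder z⁴ + z³ + z² - z ≠ 0; add h_6 = z⁴ + z³ + z² - z to the basis.

The other S-polynomials (S(f_1,f_3), S(f_2,f_3), S(f_1,h_4), S(f_2,h_4), S(f_1,h_5), S(f_2,h_5), S(h_4,h_5), S(f_1,h_6), S(f_2,h_6), S(f_3,h_6), S(h_4,h_6), S(h_5,h_6)) all reduce to 0 modulo the current basis, so we have a Gröbner basis.
Inter-reduce: drop elements whose leading term is divisible by another's, tail-reduce, and make monic.
Reduced Gröbner basis: {x - z³ + 1, y - z³ - z + 1, z⁴ + z³ + z² - z}.
Label its elements g_1 = x - z³ + 1, g_2 = y - z³ - z + 1, g_3 = z⁴ + z³ + z² - z.

Reduce p = -x - yz + y - z³ - z modulo G:
  leading term x: subtract (-1)·g_1 from -x - yz + y - z³ - z → -yz + y + z³ - z + 1
  leading term yz: subtract (-z)·g_2 from -yz + y + z³ - z + 1 → y - z⁴ + z³ - z² + 1
  leading term y: subtract (1)·g_2 from y - z⁴ + z³ - z² + 1 → -z⁴ - z³ - z² + z
  leading term z⁴: subtract (-1)·g_3 from -z⁴ - z³ - z² + z → 0
  normal form = 0.
Since the normal form is 0, p ∈ I.

-x - yz + y - z³ - z lies in I (it reduces to 0).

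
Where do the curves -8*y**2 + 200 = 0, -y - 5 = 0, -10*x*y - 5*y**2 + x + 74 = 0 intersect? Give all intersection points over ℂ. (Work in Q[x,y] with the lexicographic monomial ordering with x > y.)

{(1, -5)}

Compute a lex Gröbner basis by Buchberger's algorithm.
f_1 = -8*y**2 + 200, LT = y**2.
f_2 = -y - 5, LT = y.
f_3 = -10*x*y + x - 5*y**2 + 74, LT = x*y.

S(f_1,f_3): lcm = x*y**2. S = 1/10*x*y - 25*x - 1/2*y**3 + 37/5*y.
  reduce S modulo (f_1, f_2, f_3):
  remainder -51/2*x + 51/2 ≠ 0; add h_4 = -51/2*x + 51/2 to the basis.

The other S-polynomials (S(f_1,f_2), S(f_2,f_3), S(f_1,h_4), S(f_2,h_4), S(f_3,h_4)) all reduce to 0 modulo the current basis, so we have a Gröbner basis.
Inter-reduce: drop elements whose leading term is divisible by another's, tail-reduce, and make monic.
Reduced Gröbner basis: {x - 1, y + 5}.

From the last basis element, y + 5 = 0, so y takes values in {-5}. Each choice, substituted upward through the basis, yields the corresponding point(s) of the solution set.
  y = -5: the earlier basis element becomes x - 1 = 0, giving x = 1 — point (1, -5).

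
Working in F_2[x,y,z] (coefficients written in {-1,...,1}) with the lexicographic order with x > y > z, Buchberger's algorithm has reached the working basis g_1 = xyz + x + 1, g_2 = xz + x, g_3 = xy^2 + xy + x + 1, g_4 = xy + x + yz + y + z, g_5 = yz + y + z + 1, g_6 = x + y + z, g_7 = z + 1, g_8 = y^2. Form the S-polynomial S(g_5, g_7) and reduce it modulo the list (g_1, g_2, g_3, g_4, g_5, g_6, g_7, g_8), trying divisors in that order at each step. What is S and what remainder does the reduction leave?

lcm(LM(g_5), LM(g_7)) = yz.
S = (lcm/LT(g_5))·g_5 − (lcm/LT(g_7))·g_7 = z + 1.
Reduce S modulo (g_1, g_2, g_3, g_4, g_5, g_6, g_7, g_8) in that order:
  leading term z: subtract (1)·g_7 from z + 1 → 0
The remainder is 0, so this S-polynomial contributes no new basis element.

S(g_5, g_7) = z + 1; remainder on division = 0.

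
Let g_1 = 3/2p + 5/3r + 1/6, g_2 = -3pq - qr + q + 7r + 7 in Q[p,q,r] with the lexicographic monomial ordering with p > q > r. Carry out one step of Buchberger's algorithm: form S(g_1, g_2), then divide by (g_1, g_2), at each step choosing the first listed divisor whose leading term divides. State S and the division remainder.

lcm(LM(g_1), LM(g_2)) = pq.
S = (lcm/LT(g_1))·g_1 − (lcm/LT(g_2))·g_2 = 7/9qr + 4/9q + 7/3r + 7/3.
Reduce S modulo (g_1, g_2) in that order:
  leading term qr: no divisor's leading term divides it; move 7/9qr to the remainder.
  leading term q: no divisor's leading term divides it; move 4/9q to the remainder.
  leading term r: no divisor's leading term divides it; move 7/3r to the remainder.
  leading term 1: no divisor's leading term divides it; move 7/3 to the remainder.
The remainder 7/9qr + 4/9q + 7/3r + 7/3 is nonzero, so it would be added as the next basis element.

S(g_1, g_2) = 7/9qr + 4/9q + 7/3r + 7/3; remainder on division = 7/9qr + 4/9q + 7/3r + 7/3.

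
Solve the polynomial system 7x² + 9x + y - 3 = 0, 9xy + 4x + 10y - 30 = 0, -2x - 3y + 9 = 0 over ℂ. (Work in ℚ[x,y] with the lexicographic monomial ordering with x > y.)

{(0, 3)}

Compute a lex Gröbner basis by Buchberger's algorithm.
f_1 = 7x² + 9x + y - 3, LT = x².
f_2 = 9xy + 4x + 10y - 30, LT = xy.
f_3 = -2x - 3y + 9, LT = x.

S(f_1,f_2): lcm = x²y. S = -4/9x² + 11/63xy + 10/3x + 1/7y² - 3/7y.
  leading term x²: subtract (-4/63)·f_1 from -4/9x² + 11/63xy + 10/3x + 1/7y² - 3/7y → 11/63xy + 82/21x + 1/7y² - 23/63y - 4/21
  leading term xy: subtract (11/567)·f_2 from 11/63xy + 82/21x + 1/7y² - 23/63y - 4/21 → 310/81x + 1/7y² - 317/567y + 74/189
  leading term x: subtract (-155/81)·f_3 from 310/81x + 1/7y² - 317/567y + 74/189 → 1/7y² - 3572/567y + 3329/189
  leading term y²: no divisor's leading term divides it; move 1/7y² to the remainder.
  leading term y: no divisor's leading term divides it; move -3572/567y to the remainder.
  leading term 1: no divisor's leading term divides it; move 3329/189 to the remainder.
  remainder 1/7y² - 3572/567y + 3329/189 ≠ 0; add h_4 = 1/7y² - 3572/567y + 3329/189 to the basis.

S(f_1,f_3): lcm = x². S = -3/2xy + 81/14x + 1/7y - 3/7.
  leading term xy: subtract (-⅙)·f_2 from -3/2xy + 81/14x + 1/7y - 3/7 → 271/42x + 38/21y - 38/7
  leading term x: subtract (-271/84)·f_3 from 271/42x + 38/21y - 38/7 → -661/84y + 661/28
  leading term y: no divisor's leading term divides it; move -661/84y to the remainder.
  leading term 1: no divisor's leading term divides it; move 661/28 to the remainder.
  remainder -661/84y + 661/28 ≠ 0; add h_5 = -661/84y + 661/28 to the basis.

The other S-polynomials (S(f_2,f_3), S(f_1,h_4), S(f_2,h_4), S(f_3,h_4), S(f_1,h_5), S(f_2,h_5), S(f_3,h_5), S(h_4,h_5)) all reduce to 0 modulo the current basis, so we have a Gröbner basis.
Inter-reduce: drop elements whose leading term is divisible by another's, tail-reduce, and make monic.
Reduced Gröbner basis: {x, y - 3}.

Since the basis is lex-ordered, y - 3 is univariate in y. Its roots are {3}. Back-substituting each root into the other basis elements fixes the other coordinates.
  y = 3: the earlier basis element becomes x = 0, giving x = 0 — point (0, 3).
Each listed point satisfies every original equation (direct substitution).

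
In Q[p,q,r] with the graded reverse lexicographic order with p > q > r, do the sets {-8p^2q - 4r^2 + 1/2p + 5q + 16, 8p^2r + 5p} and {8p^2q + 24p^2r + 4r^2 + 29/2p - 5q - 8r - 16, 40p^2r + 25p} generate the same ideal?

No, the ideals differ.

Two ideals are equal iff their reduced Gröbner bases coincide (the reduced basis is unique for a fixed ordering).
Buchberger on the first generating set:
f_1 = -8p^2q - 4r^2 + 1/2p + 5q + 16, LT = p^2q.
f_2 = 8p^2r + 5p, LT = p^2r.

S(f_1,f_2): lcm = p^2qr. S = 1/2r^3 - 5/8pq - 1/16pr - 5/8qr - 2r.
  reduce S modulo (f_1, f_2):
  remainder 1/2r^3 - 5/8pq - 1/16pr - 5/8qr - 2r ≠ 0; add g_3 = 1/2r^3 - 5/8pq - 1/16pr - 5/8qr - 2r to the basis.

The other S-polynomials (S(f_1,g_3), S(f_2,g_3)) all reduce to 0 modulo the current basis, so we have a Gröbner basis.
Inter-reduce: drop elements whose leading term is divisible by another's, tail-reduce, and make monic.
Reduced Gröbner basis: {p^2q + 1/2r^2 - 1/16p - 5/8q - 2, p^2r + 5/8p, r^3 - 5/4pq - 1/8pr - 5/4qr - 4r}.

Buchberger on the second generating set:
h_1 = 8p^2q + 24p^2r + 4r^2 + 29/2p - 5q - 8r - 16, LT = p^2q.
h_2 = 40p^2r + 25p, LT = p^2r.

S(h_1,h_2): lcm = p^2qr. S = 3p^2r^2 + 1/2r^3 - 5/8pq + 29/16pr - 5/8qr - r^2 - 2r.
  reduce S modulo (h_1, h_2):
  remainder 1/2r^3 - 5/8pq - 1/16pr - 5/8qr - r^2 - 2r ≠ 0; add k_3 = 1/2r^3 - 5/8pq - 1/16pr - 5/8qr - r^2 - 2r to the basis.

The other S-polynomials (S(h_1,k_3), S(h_2,k_3)) all reduce to 0 modulo the current basis, so we have a Gröbner basis.
Inter-reduce: drop elements whose leading term is divisible by another's, tail-reduce, and make monic.
Reduced Gröbner basis: {p^2q + 1/2r^2 - 1/16p - 5/8q - r - 2, p^2r + 5/8p, r^3 - 5/4pq - 1/8pr - 5/4qr - 2r^2 - 4r}.

The bases are distinct; the ideals are different.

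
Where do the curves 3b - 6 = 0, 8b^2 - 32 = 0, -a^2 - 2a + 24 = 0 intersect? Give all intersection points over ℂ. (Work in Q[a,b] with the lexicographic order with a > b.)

Compute a lex Gröbner basis by Buchberger's algorithm.
f_1 = 3b - 6, LT = b.
f_2 = 8b^2 - 32, LT = b^2.
f_3 = -a^2 - 2a + 24, LT = a^2.

The S-polynomials (S(f_1,f_2), S(f_1,f_3), S(f_2,f_3)) all reduce to 0 modulo the current basis, so we have a Gröbner basis.
Inter-reduce: drop elements whose leading term is divisible by another's, tail-reduce, and make monic.
Reduced Gröbner basis: {a^2 + 2a - 24, b - 2}.

A lex Gröbner basis eliminates variables successively. Here b - 2 depends only on b, with roots {2}; lifting each root through the earlier basis elements recovers the full solutions.
  b = 2: the earlier basis element becomes a^2 + 2a - 24 = 0, giving a = -6, 4 — points (-6, 2), (4, 2).
Substituting each solution back into the original system confirms all equations vanish.

{(-6, 2), (4, 2)}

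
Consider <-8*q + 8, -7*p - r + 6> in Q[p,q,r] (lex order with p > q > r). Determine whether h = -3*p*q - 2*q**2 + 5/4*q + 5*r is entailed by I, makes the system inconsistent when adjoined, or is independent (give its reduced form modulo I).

First compute the reduced Gröbner basis of I by Buchberger's algorithm.
f_1 = -8*q + 8, LT = q.
f_2 = -7*p - r + 6, LT = p.

The S-polynomials (S(f_1,f_2)) all reduce to 0 modulo the current basis, so we have a Gröbner basis.
Inter-reduce: drop elements whose leading term is divisible by another's, tail-reduce, and make monic.
Reduced Gröbner basis: {p + 1/7*r - 6/7, q - 1}.
Label its elements g_1 = p + 1/7*r - 6/7, g_2 = q - 1.

Reduce h = -3*p*q - 2*q**2 + 5/4*q + 5*r modulo G:
  leading term p*q: subtract (-3*q)·g_1 from -3*p*q - 2*q**2 + 5/4*q + 5*r → -2*q**2 + 3/7*q*r - 37/28*q + 5*r
  leading term q**2: subtract (-2*q)·g_2 from -2*q**2 + 3/7*q*r - 37/28*q + 5*r → 3/7*q*r - 93/28*q + 5*r
  leading term q*r: subtract (3/7*r)·g_2 from 3/7*q*r - 93/28*q + 5*r → -93/28*q + 38/7*r
  leading term q: subtract (-93/28)·g_2 from -93/28*q + 38/7*r → 38/7*r - 93/28
  leading term r: no divisor's leading term divides it; move 38/7*r to the remainder.
  leading term 1: no divisor's leading term divides it; move -93/28 to the remainder.
  normal form = 38/7*r - 93/28.
The normal form is nonzero, so h ∉ I. Since h minus its normal form lies in I, I + (h) = I + (n) where n = 38/7*r - 93/28; decide whether this ideal is the whole ring.
Run Buchberger on G together with n (pairs among the g_i already reduce to 0 since G is a Gröbner basis):
g_1 = p + 1/7*r - 6/7, LT = p.
g_2 = q - 1, LT = q.
n = 38/7*r - 93/28, LT = r.

The S-polynomials (S(g_1,g_2), S(g_1,n), S(g_2,n)) all reduce to 0 modulo the current basis, so we have a Gröbner basis.
Inter-reduce: drop elements whose leading term is divisible by another's, tail-reduce, and make monic.
Reduced Gröbner basis: {p - 117/152, q - 1, r - 93/152}.
The reduced Gröbner basis of I + (h) is {p - 117/152, q - 1, r - 93/152} ≠ {1}, a proper ideal, so the enlarged system stays consistent: h is independent of I, with normal form 38/7*r - 93/28.

-3*p*q - 2*q**2 + 5/4*q + 5*r is independent of I; its normal form modulo I is 38/7*r - 93/28.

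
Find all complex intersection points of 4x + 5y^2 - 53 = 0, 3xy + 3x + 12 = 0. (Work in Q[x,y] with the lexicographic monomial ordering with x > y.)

{(2, -3), (5 + sqrt(35), 1 - 2*sqrt(35)/5), (5 - sqrt(35), 1 + 2*sqrt(35)/5)}

Compute a lex Gröbner basis by Buchberger's algorithm.
f_1 = 4x + 5y^2 - 53, LT = x.
f_2 = 3xy + 3x + 12, LT = xy.

S(f_1,f_2): lcm = xy. S = -x + 5/4y^3 - 53/4y - 4.
  reduce S modulo (f_1, f_2):
  remainder 5/4y^3 + 5/4y^2 - 53/4y - 69/4 ≠ 0; add h_3 = 5/4y^3 + 5/4y^2 - 53/4y - 69/4 to the basis.

The other S-polynomials (S(f_1,h_3), S(f_2,h_3)) all reduce to 0 modulo the current basis, so we have a Gröbner basis.
Inter-reduce: drop elements whose leading term is divisible by another's, tail-reduce, and make monic.
Reduced Gröbner basis: {x + 5/4y^2 - 53/4, y^3 + y^2 - 53/5y - 69/5}.

A lex Gröbner basis eliminates variables successively. Here y^3 + y^2 - 53/5y - 69/5 depends only on y, with roots {-3, 1 - 2*sqrt(35)/5, 1 + 2*sqrt(35)/5}; lifting each root through the earlier basis elements recovers the full solutions.
  y = -3: the earlier basis element becomes x - 2 = 0, giving x = 2 — point (2, -3).
  y = 1 - 2*sqrt(35)/5: the earlier basis element becomes x - sqrt(35) - 5 = 0, giving x = 5 + sqrt(35) — point (5 + sqrt(35), 1 - 2*sqrt(35)/5).
  y = 1 + 2*sqrt(35)/5: the earlier basis element becomes x - 5 + sqrt(35) = 0, giving x = 5 - sqrt(35) — point (5 - sqrt(35), 1 + 2*sqrt(35)/5).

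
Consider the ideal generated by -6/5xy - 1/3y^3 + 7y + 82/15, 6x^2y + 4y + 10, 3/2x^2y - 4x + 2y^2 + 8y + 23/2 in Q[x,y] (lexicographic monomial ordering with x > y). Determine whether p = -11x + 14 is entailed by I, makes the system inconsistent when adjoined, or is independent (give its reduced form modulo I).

First compute the reduced Gröbner basis of I by Buchberger's algorithm.
f_1 = -6/5xy - 1/3y^3 + 7y + 82/15, LT = xy.
f_2 = 6x^2y + 4y + 10, LT = x^2y.
f_3 = 3/2x^2y - 4x + 2y^2 + 8y + 23/2, LT = x^2y.

S(f_1,f_2): lcm = x^2y. S = 5/18xy^3 - 35/6xy - 41/9x - 2/3y - 5/3.
  reduce S modulo (f_1, f_2, f_3):
  remainder -41/9x - 25/324y^5 + 175/54y^3 + 205/162y^2 - 1249/36y - 1525/54 ≠ 0; add h_4 = -41/9x - 25/324y^5 + 175/54y^3 + 205/162y^2 - 1249/36y - 1525/54 to the basis.

S(f_1,f_3): lcm = x^2y. S = 5/18xy^3 - 35/6xy - 17/9x - 4/3y^2 - 16/3y - 23/3.
  reduce S modulo (f_1, f_2, f_3, h_4):
  remainder -50/1107y^5 + 700/369y^3 - 16/27y^2 - 1024/41y - 8314/369 ≠ 0; add h_5 = -50/1107y^5 + 700/369y^3 - 16/27y^2 - 1024/41y - 8314/369 to the basis.

S(f_1,h_4): lcm = xy. S = -25/1476y^6 + 175/246y^4 + 5/9y^3 - 1249/164y^2 - 1480/123y - 41/9.
  reduce S modulo (f_1, f_2, f_3, h_4, h_5):
  remainder 7/9y^3 + 7/4y^2 - 43/12y - 41/9 ≠ 0; add h_6 = 7/9y^3 + 7/4y^2 - 43/12y - 41/9 to the basis.

S(f_2,h_4): lcm = x^2y. S = -25/1476xy^6 + 175/246xy^4 + 5/18xy^3 - 1249/164xy^2 - 1525/246xy + 2/3y + 5/3.
  reduce S modulo (f_1, f_2, f_3, h_4, h_5, h_6):
  remainder 11249/640y^2 + 1134857/13440y + 224657/3360 ≠ 0; add h_7 = 11249/640y^2 + 1134857/13440y + 224657/3360 to the basis.

S(f_1,h_5): lcm = xy^5. S = 42xy^3 - 328/25xy^2 - 13824/25xy - 12471/25x + 5/18y^7 - 35/6y^5 - 41/9y^4.
  reduce S modulo (f_1, f_2, f_3, h_4, h_5, h_6, h_7):
  remainder 13457935471/55120100y + 13457935471/55120100 ≠ 0; add h_8 = 13457935471/55120100y + 13457935471/55120100 to the basis.

The other S-polynomials (S(f_2,f_3), S(f_3,h_4), S(f_2,h_5), S(f_3,h_5), S(h_4,h_5), S(f_1,h_6), S(f_2,h_6), S(f_3,h_6), S(h_4,h_6), S(h_5,h_6), S(f_1,h_7), S(f_2,h_7), S(f_3,h_7), S(h_4,h_7), S(h_5,h_7), S(h_6,h_7), S(f_1,h_8), S(f_2,h_8), S(f_3,h_8), S(h_4,h_8), S(h_5,h_8), S(h_6,h_8), S(h_7,h_8)) all reduce to 0 modulo the current basis, so we have a Gröbner basis.
Inter-reduce: drop elements whose leading term is divisible by another's, tail-reduce, and make monic.
Reduced Gröbner basis: {x - 1, y + 1}.
Label its elements g_1 = x - 1, g_2 = y + 1.

Reduce p = -11x + 14 modulo G:
  leading term x: subtract (-11)·g_1 from -11x + 14 → 3
  leading term 1: no divisor's leading term divides it; move 3 to the remainder.
  normal form = 3.
The normal form is nonzero, so p ∉ I. Since p minus its normal form lies in I, I + (p) = I + (r) where r = 3; decide whether this ideal is the whole ring.
Here r = 3 is a nonzero constant, hence a unit: 1 ∈ I + (p), the Gröbner basis of I + (p) is {1}, and the enlarged system has no common solution — adjoining p is inconsistent.

Adjoining -11x + 14 makes the ideal the whole ring: the system is inconsistent.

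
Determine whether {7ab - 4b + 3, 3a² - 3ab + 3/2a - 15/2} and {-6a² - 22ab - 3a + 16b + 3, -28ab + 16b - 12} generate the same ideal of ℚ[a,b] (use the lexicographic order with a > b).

Yes, the ideals are equal.

Since reduced Gröbner bases are canonical representatives of ideals under a given ordering, it suffices to compute and compare them.
Buchberger on the first generating set:
f_1 = 7ab - 4b + 3, LT = ab.
f_2 = 3a² - 3ab + 3/2a - 15/2, LT = a².

S(f_1,f_2): lcm = a²b. S = ab² - 15/14ab + 3/7a + 5/2b.
  leading term ab²: subtract (1/7b)·f_1 from ab² - 15/14ab + 3/7a + 5/2b → -15/14ab + 3/7a + 4/7b² + 29/14b
  leading term ab: subtract (-15/98)·f_1 from -15/14ab + 3/7a + 4/7b² + 29/14b → 3/7a + 4/7b² + 143/98b + 45/98
  leading term a: no divisor's leading term divides it; move 3/7a to the remainder.
  leading term b²: no divisor's leading term divides it; move 4/7b² to the remainder.
  leading term b: no divisor's leading term divides it; move 143/98b to the remainder.
  leading term 1: no divisor's leading term divides it; move 45/98 to the remainder.
  remainder 3/7a + 4/7b² + 143/98b + 45/98 ≠ 0; add g_3 = 3/7a + 4/7b² + 143/98b + 45/98 to the basis.

S(f_1,g_3): lcm = ab. S = -4/3b³ - 143/42b² - 23/14b + 3/7.
  leading term b³: no divisor's leading term divides it; move -4/3b³ to the remainder.
  leading term b²: no divisor's leading term divides it; move -143/42b² to the remainder.
  leading term b: no divisor's leading term divides it; move -23/14b to the remainder.
  leading term 1: no divisor's leading term divides it; move 3/7 to the remainder.
  remainder -4/3b³ - 143/42b² - 23/14b + 3/7 ≠ 0; add g_4 = -4/3b³ - 143/42b² - 23/14b + 3/7 to the basis.

S(f_2,g_3): lcm = a². S = -4/3ab² - 185/42ab - 4/7a - 5/2.
  leading term ab²: subtract (-4/21b)·f_1 from -4/3ab² - 185/42ab - 4/7a - 5/2 → -185/42ab - 4/7a - 16/21b² + 4/7b - 5/2
  leading term ab: subtract (-185/294)·f_1 from -185/42ab - 4/7a - 16/21b² + 4/7b - 5/2 → -4/7a - 16/21b² - 286/147b - 30/49
  leading term a: subtract (-4/3)·g_3 from -4/7a - 16/21b² - 286/147b - 30/49 → 0
  remainder 0.

S(f_1,g_4): lcm = ab³. S = -143/56ab² - 69/56ab + 9/28a - 4/7b³ + 3/7b².
  leading term ab²: subtract (-143/392b)·f_1 from -143/56ab² - 69/56ab + 9/28a - 4/7b³ + 3/7b² → -69/56ab + 9/28a - 4/7b³ - 101/98b² + 429/392b
  leading term ab: subtract (-69/392)·f_1 from -69/56ab + 9/28a - 4/7b³ - 101/98b² + 429/392b → 9/28a - 4/7b³ - 101/98b² + 153/392b + 207/392
  leading term a: subtract (¾)·g_3 from 9/28a - 4/7b³ - 101/98b² + 153/392b + 207/392 → -4/7b³ - 143/98b² - 69/98b + 9/49
  leading term b³: subtract (3/7)·g_4 from -4/7b³ - 143/98b² - 69/98b + 9/49 → 0
  remainder 0.

S(f_2,g_4): leading monomials are coprime, so the S-polynomial reduces to 0 (Buchberger's first criterion).
S(g_3,g_4): leading monomials are coprime, so the S-polynomial reduces to 0 (Buchberger's first criterion).
Every S-polynomial of the final basis reduces to 0, so we have a Gröbner basis.
Inter-reduce: drop elements whose leading term is divisible by another's, tail-reduce, and make monic.
Reduced Gröbner basis: {a + 4/3b² + 143/42b + 15/14, b³ + 143/56b² + 69/56b - 9/28}.

Buchberger on the second generating set:
h_1 = -6a² - 22ab - 3a + 16b + 3, LT = a².
h_2 = -28ab + 16b - 12, LT = ab.

S(h_1,h_2): lcm = a²b. S = 11/3ab² + 15/14ab - 3/7a - 8/3b² - ½b.
  leading term ab²: subtract (-11/84b)·h_2 from 11/3ab² + 15/14ab - 3/7a - 8/3b² - ½b → 15/14ab - 3/7a - 4/7b² - 29/14b
  leading term ab: subtract (-15/392)·h_2 from 15/14ab - 3/7a - 4/7b² - 29/14b → -3/7a - 4/7b² - 143/98b - 45/98
  leading term a: no divisor's leading term divides it; move -3/7a to the remainder.
  leading term b²: no divisor's leading term divides it; move -4/7b² to the remainder.
  leading term b: no divisor's leading term divides it; move -143/98b to the remainder.
  leading term 1: no divisor's leading term divides it; move -45/98 to the remainder.
  remainder -3/7a - 4/7b² - 143/98b - 45/98 ≠ 0; add k_3 = -3/7a - 4/7b² - 143/98b - 45/98 to the basis.

S(h_1,k_3): lcm = a². S = -4/3ab² + 11/42ab - 4/7a - 8/3b - ½.
  leading term ab²: subtract (1/21b)·h_2 from -4/3ab² + 11/42ab - 4/7a - 8/3b - ½ → 11/42ab - 4/7a - 16/21b² - 44/21b - ½
  leading term ab: subtract (-11/1176)·h_2 from 11/42ab - 4/7a - 16/21b² - 44/21b - ½ → -4/7a - 16/21b² - 286/147b - 30/49
  leading term a: subtract (4/3)·k_3 from -4/7a - 16/21b² - 286/147b - 30/49 → 0
  remainder 0.

S(h_2,k_3): lcm = ab. S = -4/3b³ - 143/42b² - 23/14b + 3/7.
  leading term b³: no divisor's leading term divides it; move -4/3b³ to the remainder.
  leading term b²: no divisor's leading term divides it; move -143/42b² to the remainder.
  leading term b: no divisor's leading term divides it; move -23/14b to the remainder.
  leading term 1: no divisor's leading term divides it; move 3/7 to the remainder.
  remainder -4/3b³ - 143/42b² - 23/14b + 3/7 ≠ 0; add k_4 = -4/3b³ - 143/42b² - 23/14b + 3/7 to the basis.

S(h_1,k_4): leading monomials are coprime, so the S-polynomial reduces to 0 (Buchberger's first criterion).
S(h_2,k_4): lcm = ab³. S = -143/56ab² - 69/56ab + 9/28a - 4/7b³ + 3/7b².
  leading term ab²: subtract (143/1568b)·h_2 from -143/56ab² - 69/56ab + 9/28a - 4/7b³ + 3/7b² → -69/56ab + 9/28a - 4/7b³ - 101/98b² + 429/392b
  leading term ab: subtract (69/1568)·h_2 from -69/56ab + 9/28a - 4/7b³ - 101/98b² + 429/392b → 9/28a - 4/7b³ - 101/98b² + 153/392b + 207/392
  leading term a: subtract (-¾)·k_3 from 9/28a - 4/7b³ - 101/98b² + 153/392b + 207/392 → -4/7b³ - 143/98b² - 69/98b + 9/49
  leading term b³: subtract (3/7)·k_4 from -4/7b³ - 143/98b² - 69/98b + 9/49 → 0
  remainder 0.

S(k_3,k_4): leading monomials are coprime, so the S-polynomial reduces to 0 (Buchberger's first criterion).
Every S-polynomial of the final basis reduces to 0, so we have a Gröbner basis.
Inter-reduce: drop elements whose leading term is divisible by another's, tail-reduce, and make monic.
Reduced Gröbner basis: {a + 4/3b² + 143/42b + 15/14, b³ + 143/56b² + 69/56b - 9/28}.

These coincide, so the ideals are equal.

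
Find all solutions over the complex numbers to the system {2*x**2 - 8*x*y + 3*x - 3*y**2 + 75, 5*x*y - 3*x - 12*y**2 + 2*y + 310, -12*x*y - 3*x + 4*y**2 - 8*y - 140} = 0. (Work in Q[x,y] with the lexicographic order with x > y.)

{(0, -5)}

Compute a lex Gröbner basis by Buchberger's algorithm.
f_1 = 2*x**2 - 8*x*y + 3*x - 3*y**2 + 75, LT = x**2.
f_2 = 5*x*y - 3*x - 12*y**2 + 2*y + 310, LT = x*y.
f_3 = -12*x*y - 3*x + 4*y**2 - 8*y - 140, LT = x*y.

S(f_1,f_2): lcm = x**2*y. S = 3/5*x**2 - 8/5*x*y**2 + 11/10*x*y - 62*x - 3/2*y**3 + 75/2*y.
  leading term x**2: subtract (3/10)·f_1 from 3/5*x**2 - 8/5*x*y**2 + 11/10*x*y - 62*x - 3/2*y**3 + 75/2*y → -8/5*x*y**2 + 7/2*x*y - 629/10*x - 3/2*y**3 + 9/10*y**2 + 75/2*y - 45/2
  leading term x*y**2: subtract (-8/25*y)·f_2 from -8/5*x*y**2 + 7/2*x*y - 629/10*x - 3/2*y**3 + 9/10*y**2 + 75/2*y - 45/2 → 127/50*x*y - 629/10*x - 267/50*y**3 + 77/50*y**2 + 1367/10*y - 45/2
  leading term x*y: subtract (127/250)·f_2 from 127/50*x*y - 629/10*x - 267/50*y**3 + 77/50*y**2 + 1367/10*y - 45/2 → -7672/125*x - 267/50*y**3 + 1909/250*y**2 + 33921/250*y - 8999/50
  leading term x: no divisor's leading term divides it; move -7672/125*x to the remainder.
  leading term y**3: no divisor's leading term divides it; move -267/50*y**3 to the remainder.
  leading term y**2: no divisor's leading term divides it; move 1909/250*y**2 to the remainder.
  leading term y: no divisor's leading term divides it; move 33921/250*y to the remainder.
  leading term 1: no divisor's leading term divides it; move -8999/50 to the remainder.
  remainder -7672/125*x - 267/50*y**3 + 1909/250*y**2 + 33921/250*y - 8999/50 ≠ 0; add h_4 = -7672/125*x - 267/50*y**3 + 1909/250*y**2 + 33921/250*y - 8999/50 to the basis.

S(f_1,f_3): lcm = x**2*y. S = -1/4*x**2 - 11/3*x*y**2 + 5/6*x*y - 35/3*x - 3/2*y**3 + 75/2*y.
  leading term x**2: subtract (-1/8)·f_1 from -1/4*x**2 - 11/3*x*y**2 + 5/6*x*y - 35/3*x - 3/2*y**3 + 75/2*y → -11/3*x*y**2 - 1/6*x*y - 271/24*x - 3/2*y**3 - 3/8*y**2 + 75/2*y + 75/8
  leading term x*y**2: subtract (-11/15*y)·f_2 from -11/3*x*y**2 - 1/6*x*y - 271/24*x - 3/2*y**3 - 3/8*y**2 + 75/2*y + 75/8 → -71/30*x*y - 271/24*x - 103/10*y**3 + 131/120*y**2 + 1589/6*y + 75/8
  leading term x*y: subtract (-71/150)·f_2 from -71/30*x*y - 271/24*x - 103/10*y**3 + 131/120*y**2 + 1589/6*y + 75/8 → -7627/600*x - 103/10*y**3 - 2753/600*y**2 + 13289/50*y + 18733/120
  leading term x: subtract (38135/184128)·h_4 from -7627/600*x - 103/10*y**3 - 2753/600*y**2 + 13289/50*y + 18733/120 → -1128585/122752*y**3 - 2272079/368256*y**2 + 29175487/122752*y + 71214905/368256
  leading term y**3: no divisor's leading term divides it; move -1128585/122752*y**3 to the remainder.
  leading term y**2: no divisor's leading term divides it; move -2272079/368256*y**2 to the remainder.
  leading term y: no divisor's leading term divides it; move 29175487/122752*y to the remainder.
  leading term 1: no divisor's leading term divides it; move 71214905/368256 to the remainder.
  remainder -1128585/122752*y**3 - 2272079/368256*y**2 + 29175487/122752*y + 71214905/368256 ≠ 0; add h_5 = -1128585/122752*y**3 - 2272079/368256*y**2 + 29175487/122752*y + 71214905/368256 to the basis.

S(f_2,f_3): lcm = x*y. S = -17/20*x - 31/15*y**2 - 4/15*y + 151/3.
  leading term x: subtract (425/30688)·h_4 from -17/20*x - 31/15*y**2 - 4/15*y + 151/3 → 4539/61376*y**3 - 400003/184128*y**2 - 395095/184128*y + 9726725/184128
  leading term y**3: subtract (-3026/376195)·h_5 from 4539/61376*y**3 - 400003/184128*y**2 - 395095/184128*y + 9726725/184128 → -3343691/1504780*y**2 - 264032/1128585*y + 49099237/902868
  leading term y**2: no divisor's leading term divides it; move -3343691/1504780*y**2 to the remainder.
  leading term y: no divisor's leading term divides it; move -264032/1128585*y to the remainder.
  leading term 1: no divisor's leading term divides it; move 49099237/902868 to the remainder.
  remainder -3343691/1504780*y**2 - 264032/1128585*y + 49099237/902868 ≠ 0; add h_6 = -3343691/1504780*y**2 - 264032/1128585*y + 49099237/902868 to the basis.

S(f_1,h_4): lcm = x**2. S = -1335/15344*x*y**3 + 1909/15344*x*y**2 - 27455/15344*x*y - 21979/15344*x - 3/2*y**2 + 75/2.
  leading term x*y**3: subtract (-267/15344*y**2)·f_2 from -1335/15344*x*y**3 + 1909/15344*x*y**2 - 27455/15344*x*y - 21979/15344*x - 3/2*y**2 + 75/2 → 277/3836*x*y**2 - 27455/15344*x*y - 21979/15344*x - 801/3836*y**4 + 267/7672*y**3 + 29877/7672*y**2 + 75/2
  leading term x*y**2: subtract (277/19180*y)·f_2 from 277/3836*x*y**2 - 27455/15344*x*y - 21979/15344*x - 801/3836*y**4 + 267/7672*y**3 + 29877/7672*y**2 + 75/2 → -133951/76720*x*y - 21979/15344*x - 801/3836*y**4 + 7983/38360*y**3 + 148277/38360*y**2 - 8587/1918*y + 75/2
  leading term x*y: subtract (-133951/383600)·f_2 from -133951/76720*x*y - 21979/15344*x - 801/3836*y**4 + 7983/38360*y**3 + 148277/38360*y**2 - 8587/1918*y + 75/2 → -62/25*x - 801/3836*y**4 + 7983/38360*y**3 - 8903/27400*y**2 - 724749/191800*y + 5590981/38360
  leading term x: subtract (155/3836)·h_4 from -62/25*x - 801/3836*y**4 + 7983/38360*y**3 - 8903/27400*y**2 - 724749/191800*y + 5590981/38360 → -801/3836*y**4 + 813/1918*y**3 - 1215/1918*y**2 - 17763/1918*y + 586995/3836
  leading term y**4: subtract (8544/376195*y)·h_5 from -801/3836*y**4 + 813/1918*y**3 - 1215/1918*y**2 - 17763/1918*y + 586995/3836 → 813908101/1443084020*y**3 - 8704008879/1443084020*y**2 - 3940566023/288616804*y + 586995/3836
  leading term y**3: subtract (-26045059232/424568034075)·h_5 from 813908101/1443084020*y**3 - 8704008879/1443084020*y**2 - 3940566023/288616804*y + 586995/3836 → -8164469521984/1273704102225*y**2 + 393599242592/424568034075*y + 42003145337696/254740820445
  leading term y**2: subtract (32657878087936/11320918521705)·h_6 from -8164469521984/1273704102225*y**2 + 393599242592/424568034075*y + 42003145337696/254740820445 → 10881267998176/6792551113023*y + 54406339990880/6792551113023
  leading term y: no divisor's leading term divides it; move 10881267998176/6792551113023*y to the remainder.
  leading term 1: no divisor's leading term divides it; move 54406339990880/6792551113023 to the remainder.
  remainder 10881267998176/6792551113023*y + 54406339990880/6792551113023 ≠ 0; add h_7 = 10881267998176/6792551113023*y + 54406339990880/6792551113023 to the basis.

The other S-polynomials (S(f_2,h_4), S(f_3,h_4), S(f_1,h_5), S(f_2,h_5), S(f_3,h_5), S(h_4,h_5), S(f_1,h_6), S(f_2,h_6), S(f_3,h_6), S(h_4,h_6), S(h_5,h_6), S(f_1,h_7), S(f_2,h_7), S(f_3,h_7), S(h_4,h_7), S(h_5,h_7), S(h_6,h_7)) all reduce to 0 modulo the current basis, so we have a Gröbner basis.
Inter-reduce: drop elements whose leading term is divisible by another's, tail-reduce, and make monic.
Reduced Gröbner basis: {x, y + 5}.

Since the basis is lex-ordered, y + 5 is univariate in y. Its roots are {-5}. Back-substituting each root into the other basis elements fixes the other coordinates.
  y = -5: the earlier basis element becomes x = 0, giving x = 0 — point (0, -5).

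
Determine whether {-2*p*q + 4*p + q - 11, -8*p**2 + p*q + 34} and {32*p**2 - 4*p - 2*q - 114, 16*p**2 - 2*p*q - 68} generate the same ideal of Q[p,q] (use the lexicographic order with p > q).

No, the ideals differ.

Two ideals are equal iff their reduced Gröbner bases coincide (the reduced basis is unique for a fixed ordering).
Buchberger on the first generating set:
f_1 = -2*p*q + 4*p + q - 11, LT = p*q.
f_2 = -8*p**2 + p*q + 34, LT = p**2.

S(f_1,f_2): lcm = p**2*q. S = -2*p**2 + 1/8*p*q**2 - 1/2*p*q + 11/2*p + 17/4*q.
  leading term p**2: subtract (1/4)·f_2 from -2*p**2 + 1/8*p*q**2 - 1/2*p*q + 11/2*p + 17/4*q → 1/8*p*q**2 - 3/4*p*q + 11/2*p + 17/4*q - 17/2
  leading term p*q**2: subtract (-1/16*q)·f_1 from 1/8*p*q**2 - 3/4*p*q + 11/2*p + 17/4*q - 17/2 → -1/2*p*q + 11/2*p + 1/16*q**2 + 57/16*q - 17/2
  leading term p*q: subtract (1/4)·f_1 from -1/2*p*q + 11/2*p + 1/16*q**2 + 57/16*q - 17/2 → 9/2*p + 1/16*q**2 + 53/16*q - 23/4
  leading term p: no divisor's leading term divides it; move 9/2*p to the remainder.
  leading term q**2: no divisor's leading term divides it; move 1/16*q**2 to the remainder.
  leading term q: no divisor's leading term divides it; move 53/16*q to the remainder.
  leading term 1: no divisor's leading term divides it; move -23/4 to the remainder.
  remainder 9/2*p + 1/16*q**2 + 53/16*q - 23/4 ≠ 0; add g_3 = 9/2*p + 1/16*q**2 + 53/16*q - 23/4 to the basis.

S(f_1,g_3): lcm = p*q. S = -2*p - 1/72*q**3 - 53/72*q**2 + 7/9*q + 11/2.
  leading term p: subtract (-4/9)·g_3 from -2*p - 1/72*q**3 - 53/72*q**2 + 7/9*q + 11/2 → -1/72*q**3 - 17/24*q**2 + 9/4*q + 53/18
  leading term q**3: no divisor's leading term divides it; move -1/72*q**3 to the remainder.
  leading term q**2: no divisor's leading term divides it; move -17/24*q**2 to the remainder.
  leading term q: no divisor's leading term divides it; move 9/4*q to the remainder.
  leading term 1: no divisor's leading term divides it; move 53/18 to the remainder.
  remainder -1/72*q**3 - 17/24*q**2 + 9/4*q + 53/18 ≠ 0; add g_4 = -1/72*q**3 - 17/24*q**2 + 9/4*q + 53/18 to the basis.

The other S-polynomials (S(f_2,g_3), S(f_1,g_4), S(f_2,g_4), S(g_3,g_4)) all reduce to 0 modulo the current basis, so we have a Gröbner basis.
Inter-reduce: drop elements whose leading term is divisible by another's, tail-reduce, and make monic.
Reduced Gröbner basis: {p + 1/72*q**2 + 53/72*q - 23/18, q**3 + 51*q**2 - 162*q - 212}.

Buchberger on the second generating set:
h_1 = 32*p**2 - 4*p - 2*q - 114, LT = p**2.
h_2 = 16*p**2 - 2*p*q - 68, LT = p**2.

S(h_1,h_2): lcm = p**2. S = 1/8*p*q - 1/8*p - 1/16*q + 11/16.
  leading term p*q: no divisor's leading term divides it; move 1/8*p*q to the remainder.
  leading term p: no divisor's leading term divides it; move -1/8*p to the remainder.
  leading term q: no divisor's leading term divides it; move -1/16*q to the remainder.
  leading term 1: no divisor's leading term divides it; move 11/16 to the remainder.
  remainder 1/8*p*q - 1/8*p - 1/16*q + 11/16 ≠ 0; add k_3 = 1/8*p*q - 1/8*p - 1/16*q + 11/16 to the basis.

S(h_1,k_3): lcm = p**2*q. S = p**2 + 3/8*p*q - 11/2*p - 1/16*q**2 - 57/16*q.
  leading term p**2: subtract (1/32)·h_1 from p**2 + 3/8*p*q - 11/2*p - 1/16*q**2 - 57/16*q → 3/8*p*q - 43/8*p - 1/16*q**2 - 7/2*q + 57/16
  leading term p*q: subtract (3)·k_3 from 3/8*p*q - 43/8*p - 1/16*q**2 - 7/2*q + 57/16 → -5*p - 1/16*q**2 - 53/16*q + 3/2
  leading term p: no divisor's leading term divides it; move -5*p to the remainder.
  leading term q**2: no divisor's leading term divides it; move -1/16*q**2 to the remainder.
  leading term q: no divisor's leading term divides it; move -53/16*q to the remainder.
  leading term 1: no divisor's leading term divides it; move 3/2 to the remainder.
  remainder -5*p - 1/16*q**2 - 53/16*q + 3/2 ≠ 0; add k_4 = -5*p - 1/16*q**2 - 53/16*q + 3/2 to the basis.

S(k_3,k_4): lcm = p*q. S = -p - 1/80*q**3 - 53/80*q**2 - 1/5*q + 11/2.
  leading term p: subtract (1/5)·k_4 from -p - 1/80*q**3 - 53/80*q**2 - 1/5*q + 11/2 → -1/80*q**3 - 13/20*q**2 + 37/80*q + 26/5
  leading term q**3: no divisor's leading term divides it; move -1/80*q**3 to the remainder.
  leading term q**2: no divisor's leading term divides it; move -13/20*q**2 to the remainder.
  leading term q: no divisor's leading term divides it; move 37/80*q to the remainder.
  leading term 1: no divisor's leading term divides it; move 26/5 to the remainder.
  remainder -1/80*q**3 - 13/20*q**2 + 37/80*q + 26/5 ≠ 0; add k_5 = -1/80*q**3 - 13/20*q**2 + 37/80*q + 26/5 to the basis.

The other S-polynomials (S(h_2,k_3), S(h_1,k_4), S(h_2,k_4), S(h_1,k_5), S(h_2,k_5), S(k_3,k_5), S(k_4,k_5)) all reduce to 0 modulo the current basis, so we have a Gröbner basis.
Inter-reduce: drop elements whose leading term is divisible by another's, tail-reduce, and make monic.
Reduced Gröbner basis: {p + 1/80*q**2 + 53/80*q - 3/10, q**3 + 52*q**2 - 37*q - 416}.

The bases are distinct; the ideals are different.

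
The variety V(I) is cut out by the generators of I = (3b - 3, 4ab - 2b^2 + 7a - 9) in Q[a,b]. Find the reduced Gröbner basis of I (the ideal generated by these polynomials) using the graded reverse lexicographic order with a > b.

f_1 = 3b - 3, LT = b.
f_2 = 4ab - 2b^2 + 7a - 9, LT = ab.

S(f_1,f_2): lcm = ab. S = 1/2b^2 - 11/4a + 9/4.
  leading term b^2: subtract (1/6b)·f_1 from 1/2b^2 - 11/4a + 9/4 → -11/4a + 1/2b + 9/4
  leading term a: no divisor's leading term divides it; move -11/4a to the remainder.
  leading term b: subtract (1/6)·f_1 from 1/2b + 9/4 → 11/4
  leading term 1: no divisor's leading term divides it; move 11/4 to the remainder.
  remainder -11/4a + 11/4 ≠ 0; add g_3 = -11/4a + 11/4 to the basis.

The other S-polynomials (S(f_1,g_3), S(f_2,g_3)) all reduce to 0 modulo the current basis, so we have a Gröbner basis.
Inter-reduce: drop elements whose leading term is divisible by another's, tail-reduce, and make monic.

G = {a - 1, b - 1}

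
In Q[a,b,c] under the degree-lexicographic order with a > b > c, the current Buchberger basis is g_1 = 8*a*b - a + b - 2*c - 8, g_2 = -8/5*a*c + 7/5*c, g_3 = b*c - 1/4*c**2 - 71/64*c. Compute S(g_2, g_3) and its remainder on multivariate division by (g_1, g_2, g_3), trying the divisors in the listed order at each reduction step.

S(g_2, g_3) = 1/4*a*c**2 + 71/64*a*c - 7/8*b*c; remainder on division = 0.

lcm(LM(g_2), LM(g_3)) = a*b*c.
S = (lcm/LT(g_2))·g_2 − (lcm/LT(g_3))·g_3 = 1/4*a*c**2 + 71/64*a*c - 7/8*b*c.
Reduce S modulo (g_1, g_2, g_3) in that order:
  leading term a*c**2: subtract (-5/32*c)·g_2 from 1/4*a*c**2 + 71/64*a*c - 7/8*b*c → 71/64*a*c - 7/8*b*c + 7/32*c**2
  leading term a*c: subtract (-355/512)·g_2 from 71/64*a*c - 7/8*b*c + 7/32*c**2 → -7/8*b*c + 7/32*c**2 + 497/512*c
  leading term b*c: subtract (-7/8)·g_3 from -7/8*b*c + 7/32*c**2 + 497/512*c → 0
The remainder is 0, so this S-polynomial contributes no new basis element.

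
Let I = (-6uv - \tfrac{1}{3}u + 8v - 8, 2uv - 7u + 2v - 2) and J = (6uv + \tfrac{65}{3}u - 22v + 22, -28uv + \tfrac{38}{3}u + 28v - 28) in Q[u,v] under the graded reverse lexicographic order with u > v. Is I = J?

Yes, the ideals are equal.

For a fixed monomial order, each ideal has a unique reduced Gröbner basis; comparing bases decides equality.
Buchberger on the first generating set:
f_1 = -6uv - \tfrac{1}{3}u + 8v - 8, LT = uv.
f_2 = 2uv - 7u + 2v - 2, LT = uv.

S(f_1,f_2): lcm = uv. S = \tfrac{32}{9}u - \tfrac{7}{3}v + \tfrac{7}{3}.
  leading term u: no divisor's leading term divides it; move \tfrac{32}{9}u to the remainder.
  leading term v: no divisor's leading term divides it; move -\tfrac{7}{3}v to the remainder.
  leading term 1: no divisor's leading term divides it; move \tfrac{7}{3} to the remainder.
  remainder \tfrac{32}{9}u - \tfrac{7}{3}v + \tfrac{7}{3} ≠ 0; add g_3 = \tfrac{32}{9}u - \tfrac{7}{3}v + \tfrac{7}{3} to the basis.

S(f_1,g_3): lcm = uv. S = \tfrac{21}{32}v^{2} + \tfrac{1}{18}u - \tfrac{191}{96}v + \tfrac{4}{3}.
  leading term v^{2}: no divisor's leading term divides it; move \tfrac{21}{32}v^{2} to the remainder.
  leading term u: subtract (\tfrac{1}{64})·g_3 from \tfrac{1}{18}u - \tfrac{191}{96}v + \tfrac{4}{3} → -\tfrac{125}{64}v + \tfrac{83}{64}
  leading term v: no divisor's leading term divides it; move -\tfrac{125}{64}v to the remainder.
  leading term 1: no divisor's leading term divides it; move \tfrac{83}{64} to the remainder.
  remainder \tfrac{21}{32}v^{2} - \tfrac{125}{64}v + \tfrac{83}{64} ≠ 0; add g_4 = \tfrac{21}{32}v^{2} - \tfrac{125}{64}v + \tfrac{83}{64} to the basis.

The other S-polynomials (S(f_2,g_3), S(f_1,g_4), S(f_2,g_4), S(g_3,g_4)) all reduce to 0 modulo the current basis, so we have a Gröbner basis.
Inter-reduce: drop elements whose leading term is divisible by another's, tail-reduce, and make monic.
Reduced Gröbner basis: {v^{2} - \tfrac{125}{42}v + \tfrac{83}{42}, u - \tfrac{21}{32}v + \tfrac{21}{32}}.

Buchberger on the second generating set:
h_1 = 6uv + \tfrac{65}{3}u - 22v + 22, LT = uv.
h_2 = -28uv + \tfrac{38}{3}u + 28v - 28, LT = uv.

S(h_1,h_2): lcm = uv. S = \tfrac{256}{63}u - \tfrac{8}{3}v + \tfrac{8}{3}.
  leading term u: no divisor's leading term divides it; move \tfrac{256}{63}u to the remainder.
  leading term v: no divisor's leading term divides it; move -\tfrac{8}{3}v to the remainder.
  leading term 1: no divisor's leading term divides it; move \tfrac{8}{3} to the remainder.
  remainder \tfrac{256}{63}u - \tfrac{8}{3}v + \tfrac{8}{3} ≠ 0; add k_3 = \tfrac{256}{63}u - \tfrac{8}{3}v + \tfrac{8}{3} to the basis.

S(h_1,k_3): lcm = uv. S = \tfrac{21}{32}v^{2} + \tfrac{65}{18}u - \tfrac{415}{96}v + \tfrac{11}{3}.
  leading term v^{2}: no divisor's leading term divides it; move \tfrac{21}{32}v^{2} to the remainder.
  leading term u: subtract (\tfrac{455}{512})·k_3 from \tfrac{65}{18}u - \tfrac{415}{96}v + \tfrac{11}{3} → -\tfrac{125}{64}v + \tfrac{83}{64}
  leading term v: no divisor's leading term divides it; move -\tfrac{125}{64}v to the remainder.
  leading term 1: no divisor's leading term divides it; move \tfrac{83}{64} to the remainder.
  remainder \tfrac{21}{32}v^{2} - \tfrac{125}{64}v + \tfrac{83}{64} ≠ 0; add k_4 = \tfrac{21}{32}v^{2} - \tfrac{125}{64}v + \tfrac{83}{64} to the basis.

The other S-polynomials (S(h_2,k_3), S(h_1,k_4), S(h_2,k_4), S(k_3,k_4)) all reduce to 0 modulo the current basis, so we have a Gröbner basis.
Inter-reduce: drop elements whose leading term is divisible by another's, tail-reduce, and make monic.
Reduced Gröbner basis: {v^{2} - \tfrac{125}{42}v + \tfrac{83}{42}, u - \tfrac{21}{32}v + \tfrac{21}{32}}.

The two bases agree; hence the ideals are identical.
The same test decides containment: I ⊆ J iff every generator of I reduces to 0 modulo a Gröbner basis of J.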